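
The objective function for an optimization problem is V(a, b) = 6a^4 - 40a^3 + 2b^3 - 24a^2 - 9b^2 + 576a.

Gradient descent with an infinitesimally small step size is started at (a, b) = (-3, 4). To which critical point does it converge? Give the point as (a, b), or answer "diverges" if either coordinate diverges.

(-2, 3)

V is separable, so gradient descent decouples: a follows -∂V/∂a, b follows -∂V/∂b.
∂V/∂a = 24(a - 4)(a - 3)(a + 2); at a=-3 this is -1008, so a increases.
∂V/∂b = 6b(b - 3); at b=4 this is 24, so b decreases.
a converges to its nearest critical value -2 (a local min of the a-part); b converges to 3. The iterate converges to (-2, 3).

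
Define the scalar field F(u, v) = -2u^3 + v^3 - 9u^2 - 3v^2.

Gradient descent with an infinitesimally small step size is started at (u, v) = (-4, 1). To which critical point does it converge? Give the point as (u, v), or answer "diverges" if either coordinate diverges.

F is separable, so gradient descent decouples: u follows -∂F/∂u, v follows -∂F/∂v.
∂F/∂u = -6u(u + 3); at u=-4 this is -24, so u increases.
∂F/∂v = 3v(v - 2); at v=1 this is -3, so v increases.
u converges to its nearest critical value -3 (a local min of the u-part); v converges to 2. The iterate converges to (-3, 2).

(-3, 2)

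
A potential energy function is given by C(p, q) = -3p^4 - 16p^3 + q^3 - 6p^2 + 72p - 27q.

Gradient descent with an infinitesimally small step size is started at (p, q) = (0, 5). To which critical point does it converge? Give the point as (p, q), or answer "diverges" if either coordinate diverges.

C is separable, so gradient descent decouples: p follows -∂C/∂p, q follows -∂C/∂q.
∂C/∂p = -12(p - 1)(p + 2)(p + 3); at p=0 this is 72, so p decreases.
∂C/∂q = 3(q - 3)(q + 3); at q=5 this is 48, so q decreases.
p converges to its nearest critical value -2 (a local min of the p-part); q converges to 3. The iterate converges to (-2, 3).

(-2, 3)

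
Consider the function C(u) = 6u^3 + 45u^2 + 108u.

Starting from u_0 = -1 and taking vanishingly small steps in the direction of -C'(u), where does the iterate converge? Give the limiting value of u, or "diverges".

-2

C'(u) = 18(u + 2)(u + 3), so C'(-1) = 36.
Gradient descent moves in the -C' direction, i.e. u is decreasing.
The nearest critical point in that direction is u = -2, where C'' = 18 > 0 (a local minimum). The iterate converges there.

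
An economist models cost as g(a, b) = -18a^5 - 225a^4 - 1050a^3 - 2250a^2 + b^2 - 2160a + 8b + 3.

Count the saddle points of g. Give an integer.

g separates as a function of a plus a function of b, so ∇g=0 decouples.
∂g/∂a = -90(a + 1)(a + 2)(a + 3)(a + 4) = 0 at a ∈ {-4, -3, -2, -1}; ∂g/∂b = 2(b + 4) = 0 at b ∈ {-4}.
The Hessian is diagonal: diag(g_aa, g_bb). Second derivatives: g_aa(-4)=540, g_aa(-3)=-180, g_aa(-2)=180, g_aa(-1)=-540; g_bb(-4)=2.
Saddle points occur where the two diagonal entries have opposite signs: (-3, -4), (-1, -4). Count: 2.

2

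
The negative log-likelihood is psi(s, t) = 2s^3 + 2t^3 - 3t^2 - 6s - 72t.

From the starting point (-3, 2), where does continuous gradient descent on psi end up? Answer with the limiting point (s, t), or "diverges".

diverges

psi is separable, so gradient descent decouples: s follows -∂psi/∂s, t follows -∂psi/∂t.
∂psi/∂s = 6(s - 1)(s + 1); at s=-3 this is 48, so s decreases.
∂psi/∂t = 6(t - 4)(t + 3); at t=2 this is -60, so t increases.
The s-coordinate has no critical point in that direction and runs off to infinity.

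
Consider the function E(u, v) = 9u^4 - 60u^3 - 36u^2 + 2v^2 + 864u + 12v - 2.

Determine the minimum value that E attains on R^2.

E(u,v) separates as P(u) + Q(v) − 2, so its minimum is min P + min Q − 2.
P'(u) = 36(u - 4)(u - 3)(u + 2) vanishes at u ∈ {-2, 3, 4}; Q'(v) = 4v + 12 vanishes at v ∈ {-3}.
Local minima of P (where P''>0): P(-2)=-1248, P(4)=1344. Local minima of Q: Q(-3)=-18.
So the global minimum of E is P(-2) + Q(-3) − 2 = -1248 − 18 − 2 = -1268, attained at (-2, -3).

-1268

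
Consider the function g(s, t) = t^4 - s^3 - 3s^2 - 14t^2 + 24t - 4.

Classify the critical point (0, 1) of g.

The mixed partial ∂²g/∂s∂t is 0, so the Hessian at any point is diag(g_ss, g_tt) = diag(-6(s + 1), 4(3t^2 - 7)).
At (0, 1): H = diag(-6, -16).
Both eigenvalues are negative, so H is negative definite: a local maximum.

local maximum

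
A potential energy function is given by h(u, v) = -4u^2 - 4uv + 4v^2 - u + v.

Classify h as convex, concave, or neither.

neither

h is quadratic, so its Hessian is the constant matrix H = [[-8, -4], [-4, 8]].
det(H) = -80, tr(H) = 0.
det(H) < 0, so H is indefinite: neither convex nor concave.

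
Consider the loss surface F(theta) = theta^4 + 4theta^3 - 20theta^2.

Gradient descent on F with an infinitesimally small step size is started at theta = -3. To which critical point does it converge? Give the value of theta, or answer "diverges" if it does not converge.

-5

F'(theta) = 4theta(theta - 2)(theta + 5), so F'(-3) = 120.
Gradient descent moves in the -F' direction, i.e. theta is decreasing.
The nearest critical point in that direction is theta = -5, where F'' = 140 > 0 (a local minimum). The iterate converges there.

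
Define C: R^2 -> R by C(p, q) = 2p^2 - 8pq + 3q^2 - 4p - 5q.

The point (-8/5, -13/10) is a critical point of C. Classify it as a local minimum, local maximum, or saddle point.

The Hessian of C is constant: H = [[4, -8], [-8, 6]].
det(H) = 4·6 − (-8)² = -40.
Since det(H) < 0, H is indefinite and the critical point is a saddle point.

saddle point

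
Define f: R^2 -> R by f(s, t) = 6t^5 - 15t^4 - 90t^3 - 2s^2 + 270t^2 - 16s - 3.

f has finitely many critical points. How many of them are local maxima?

2

f separates as a function of s plus a function of t, so ∇f=0 decouples.
∂f/∂s = -4(s + 4) = 0 at s ∈ {-4}; ∂f/∂t = 30t(t - 3)(t - 2)(t + 3) = 0 at t ∈ {-3, 0, 2, 3}.
The Hessian is diagonal: diag(f_ss, f_tt). Second derivatives: f_ss(-4)=-4; f_tt(-3)=-2700, f_tt(0)=540, f_tt(2)=-300, f_tt(3)=540.
Local maxima occur where both diagonal entries negative: (-4, -3), (-4, 2). Count: 2.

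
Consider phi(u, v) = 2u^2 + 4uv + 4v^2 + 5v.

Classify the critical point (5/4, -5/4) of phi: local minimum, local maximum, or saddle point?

The Hessian of phi is constant: H = [[4, 4], [4, 8]].
det(H) = 4·8 − 4² = 16.
det(H) > 0 and tr(H) = 12 > 0, so H is positive definite and the point is a local minimum.

local minimum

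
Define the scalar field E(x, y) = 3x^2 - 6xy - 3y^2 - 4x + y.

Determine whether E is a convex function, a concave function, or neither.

neither

E is quadratic, so its Hessian is the constant matrix H = [[6, -6], [-6, -6]].
det(H) = -72, tr(H) = 0.
det(H) < 0, so H is indefinite: neither convex nor concave.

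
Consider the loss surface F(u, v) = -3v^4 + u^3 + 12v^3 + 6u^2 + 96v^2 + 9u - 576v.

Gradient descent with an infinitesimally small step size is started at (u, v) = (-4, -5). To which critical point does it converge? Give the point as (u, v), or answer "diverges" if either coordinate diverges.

F is separable, so gradient descent decouples: u follows -∂F/∂u, v follows -∂F/∂v.
∂F/∂u = 3(u + 1)(u + 3); at u=-4 this is 9, so u decreases.
∂F/∂v = -12(v - 4)(v - 3)(v + 4); at v=-5 this is 864, so v decreases.
The u-coordinate has no critical point in that direction and runs off to infinity.

diverges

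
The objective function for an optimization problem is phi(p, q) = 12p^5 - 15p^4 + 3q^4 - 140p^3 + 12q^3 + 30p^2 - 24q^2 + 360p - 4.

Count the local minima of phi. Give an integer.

4

phi separates as a function of p plus a function of q, so ∇phi=0 decouples.
∂phi/∂p = 60(p - 3)(p - 1)(p + 1)(p + 2) = 0 at p ∈ {-2, -1, 1, 3}; ∂phi/∂q = 12q(q - 1)(q + 4) = 0 at q ∈ {-4, 0, 1}.
The Hessian is diagonal: diag(phi_pp, phi_qq). Second derivatives: phi_pp(-2)=-900, phi_pp(-1)=480, phi_pp(1)=-720, phi_pp(3)=2400; phi_qq(-4)=240, phi_qq(0)=-48, phi_qq(1)=60.
Local minima occur where both diagonal entries positive: (-1, -4), (-1, 1), (3, -4), (3, 1). Count: 4.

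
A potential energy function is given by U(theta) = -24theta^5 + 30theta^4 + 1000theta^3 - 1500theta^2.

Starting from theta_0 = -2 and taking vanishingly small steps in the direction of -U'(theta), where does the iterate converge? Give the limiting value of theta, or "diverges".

U'(theta) = -120theta(theta - 5)(theta - 1)(theta + 5), so U'(-2) = 15120.
Gradient descent moves in the -U' direction, i.e. theta is decreasing.
The nearest critical point in that direction is theta = -5, where U'' = 36000 > 0 (a local minimum). The iterate converges there.

-5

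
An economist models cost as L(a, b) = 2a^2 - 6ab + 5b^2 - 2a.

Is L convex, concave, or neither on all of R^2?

L is quadratic, so its Hessian is the constant matrix H = [[4, -6], [-6, 10]].
det(H) = 4, tr(H) = 14.
det(H) > 0 and tr(H) > 0, so H is positive definite everywhere: convex.

convex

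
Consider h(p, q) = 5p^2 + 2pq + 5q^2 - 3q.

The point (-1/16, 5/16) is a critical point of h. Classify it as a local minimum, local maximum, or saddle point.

local minimum

The Hessian of h is constant: H = [[10, 2], [2, 10]].
det(H) = 10·10 − 2² = 96.
det(H) > 0 and tr(H) = 20 > 0, so H is positive definite and the point is a local minimum.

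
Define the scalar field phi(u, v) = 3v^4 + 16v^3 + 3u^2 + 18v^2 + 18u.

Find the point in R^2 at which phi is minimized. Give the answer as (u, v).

(-3, -3)

phi(u,v) separates as P(u) + Q(v), so its minimum is min P + min Q.
P'(u) = 6u + 18 vanishes at u ∈ {-3}; Q'(v) = 12v(v + 1)(v + 3) vanishes at v ∈ {-3, -1, 0}.
Local minima of P (where P''>0): P(-3)=-27. Local minima of Q: Q(-3)=-27, Q(0)=0.
So the global minimum of phi is P(-3) + Q(-3) = -27 − 27 = -54, attained at (-3, -3).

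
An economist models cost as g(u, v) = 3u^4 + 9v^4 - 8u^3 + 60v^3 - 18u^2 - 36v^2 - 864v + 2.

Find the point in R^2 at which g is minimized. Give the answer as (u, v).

(3, 2)

g(u,v) separates as P(u) + Q(v) + 2, so its minimum is min P + min Q + 2.
P'(u) = 12u(u - 3)(u + 1) vanishes at u ∈ {-1, 0, 3}; Q'(v) = 36(v - 2)(v + 3)(v + 4) vanishes at v ∈ {-4, -3, 2}.
Local minima of P (where P''>0): P(-1)=-7, P(3)=-135. Local minima of Q: Q(-4)=1344, Q(2)=-1248.
So the global minimum of g is P(3) + Q(2) + 2 = -135 − 1248 + 2 = -1381, attained at (3, 2).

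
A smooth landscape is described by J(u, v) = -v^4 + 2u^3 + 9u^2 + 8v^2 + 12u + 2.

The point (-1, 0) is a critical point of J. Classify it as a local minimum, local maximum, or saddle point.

local minimum

The mixed partial ∂²J/∂u∂v is 0, so the Hessian at any point is diag(J_uu, J_vv) = diag(6(2u + 3), 4(-3v^2 + 4)).
At (-1, 0): H = diag(6, 16).
Both eigenvalues are positive, so H is positive definite: a local minimum.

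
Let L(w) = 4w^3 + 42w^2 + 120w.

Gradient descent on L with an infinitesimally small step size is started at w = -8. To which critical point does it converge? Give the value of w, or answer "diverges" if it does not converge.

diverges

L'(w) = 12(w + 2)(w + 5), so L'(-8) = 216.
Gradient descent moves in the -L' direction, i.e. w is decreasing.
There is no critical point below w=-8, and L' keeps the same sign, so the iterate runs off to −∞.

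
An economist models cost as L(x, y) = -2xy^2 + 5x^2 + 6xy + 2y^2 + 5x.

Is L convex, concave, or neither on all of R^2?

neither

The term -2xy^2 is cubic, so the Hessian is not constant.
∂²L/∂y² = -4x + 4, which takes both signs as x varies (negative for sufficiently large x). A diagonal entry of the Hessian changing sign means the Hessian is neither positive- nor negative-semidefinite on all of R^2.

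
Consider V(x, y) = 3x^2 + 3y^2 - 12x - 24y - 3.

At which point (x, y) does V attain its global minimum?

V(x,y) separates as P(x) + Q(y) − 3, so its minimum is min P + min Q − 3.
P'(x) = 6x - 12 vanishes at x ∈ {2}; Q'(y) = 6y - 24 vanishes at y ∈ {4}.
Local minima of P (where P''>0): P(2)=-12. Local minima of Q: Q(4)=-48.
So the global minimum of V is P(2) + Q(4) − 3 = -12 − 48 − 3 = -63, attained at (2, 4).

(2, 4)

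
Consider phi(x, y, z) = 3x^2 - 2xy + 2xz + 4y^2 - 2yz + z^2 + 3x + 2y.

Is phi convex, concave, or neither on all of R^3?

convex

phi is quadratic, so its Hessian is the constant matrix H = [[6, -2, 2], [-2, 8, -2], [2, -2, 2]].
Leading principal minors: 6, 44, 48.
All positive ⇒ H ≻ 0 ⇒ convex.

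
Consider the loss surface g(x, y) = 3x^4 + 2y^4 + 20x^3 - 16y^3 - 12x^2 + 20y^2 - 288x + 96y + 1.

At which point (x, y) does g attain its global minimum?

g(x,y) separates as P(x) + Q(y) + 1, so its minimum is min P + min Q + 1.
P'(x) = 12(x - 2)(x + 3)(x + 4) vanishes at x ∈ {-4, -3, 2}; Q'(y) = 8(y - 4)(y - 3)(y + 1) vanishes at y ∈ {-1, 3, 4}.
Local minima of P (where P''>0): P(-4)=448, P(2)=-416. Local minima of Q: Q(-1)=-58, Q(4)=192.
So the global minimum of g is P(2) + Q(-1) + 1 = -416 − 58 + 1 = -473, attained at (2, -1).

(2, -1)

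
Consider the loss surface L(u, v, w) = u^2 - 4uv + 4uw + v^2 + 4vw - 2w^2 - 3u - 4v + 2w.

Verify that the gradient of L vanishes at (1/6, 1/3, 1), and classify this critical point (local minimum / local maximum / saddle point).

saddle point

∇L = (2u - 4v + 4w - 3, -4u + 2v + 4w - 4, 4u + 4v - 4w + 2); substituting (1/6, 1/3, 1) gives ∇L = (0, 0, 0), so (1/6, 1/3, 1) is indeed a critical point.
The Hessian is constant: H = [[2, -4, 4], [-4, 2, 4], [4, 4, -4]].
Leading principal minors: Δ₁ = 2, Δ₂ = -12, Δ₃ = -144.
The minors fit neither the all-positive nor the alternating-sign pattern, so H is indefinite: a saddle point.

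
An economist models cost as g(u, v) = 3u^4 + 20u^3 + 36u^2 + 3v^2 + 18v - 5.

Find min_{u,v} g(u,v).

g(u,v) separates as P(u) + Q(v) − 5, so its minimum is min P + min Q − 5.
P'(u) = 12u(u + 2)(u + 3) vanishes at u ∈ {-3, -2, 0}; Q'(v) = 6v + 18 vanishes at v ∈ {-3}.
Local minima of P (where P''>0): P(-3)=27, P(0)=0. Local minima of Q: Q(-3)=-27.
So the global minimum of g is P(0) + Q(-3) − 5 = 0 − 27 − 5 = -32, attained at (0, -3).

-32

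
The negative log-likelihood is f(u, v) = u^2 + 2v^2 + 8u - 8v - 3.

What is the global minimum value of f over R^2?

f(u,v) separates as P(u) + Q(v) − 3, so its minimum is min P + min Q − 3.
P'(u) = 2u + 8 vanishes at u ∈ {-4}; Q'(v) = 4v - 8 vanishes at v ∈ {2}.
Local minima of P (where P''>0): P(-4)=-16. Local minima of Q: Q(2)=-8.
So the global minimum of f is P(-4) + Q(2) − 3 = -16 − 8 − 3 = -27, attained at (-4, 2).

-27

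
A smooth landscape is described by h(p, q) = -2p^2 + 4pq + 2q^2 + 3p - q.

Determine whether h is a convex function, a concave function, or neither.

h is quadratic, so its Hessian is the constant matrix H = [[-4, 4], [4, 4]].
det(H) = -32, tr(H) = 0.
det(H) < 0, so H is indefinite: neither convex nor concave.

neither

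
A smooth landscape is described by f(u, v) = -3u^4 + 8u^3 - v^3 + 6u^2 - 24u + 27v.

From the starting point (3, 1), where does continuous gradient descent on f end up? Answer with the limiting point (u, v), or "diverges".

f is separable, so gradient descent decouples: u follows -∂f/∂u, v follows -∂f/∂v.
∂f/∂u = -12(u - 2)(u - 1)(u + 1); at u=3 this is -96, so u increases.
∂f/∂v = -3(v - 3)(v + 3); at v=1 this is 24, so v decreases.
The u-coordinate has no critical point in that direction and runs off to infinity.

diverges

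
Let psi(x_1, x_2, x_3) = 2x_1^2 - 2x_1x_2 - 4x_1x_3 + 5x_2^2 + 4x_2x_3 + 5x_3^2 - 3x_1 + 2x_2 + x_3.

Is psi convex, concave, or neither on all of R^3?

psi is quadratic, so its Hessian is the constant matrix H = [[4, -2, -4], [-2, 10, 4], [-4, 4, 10]].
Leading principal minors: 4, 36, 200.
All positive ⇒ H ≻ 0 ⇒ convex.

convex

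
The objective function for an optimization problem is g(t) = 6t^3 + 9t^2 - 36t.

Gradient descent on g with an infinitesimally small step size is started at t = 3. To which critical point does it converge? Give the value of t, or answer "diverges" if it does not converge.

g'(t) = 18(t - 1)(t + 2), so g'(3) = 180.
Gradient descent moves in the -g' direction, i.e. t is decreasing.
The nearest critical point in that direction is t = 1, where g'' = 54 > 0 (a local minimum). The iterate converges there.

1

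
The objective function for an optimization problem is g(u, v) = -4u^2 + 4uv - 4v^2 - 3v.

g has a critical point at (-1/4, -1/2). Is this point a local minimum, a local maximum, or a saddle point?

local maximum

The Hessian of g is constant: H = [[-8, 4], [4, -8]].
det(H) = (-8)·(-8) − 4² = 48.
det(H) > 0 and tr(H) = -16 < 0, so H is negative definite and the point is a local maximum.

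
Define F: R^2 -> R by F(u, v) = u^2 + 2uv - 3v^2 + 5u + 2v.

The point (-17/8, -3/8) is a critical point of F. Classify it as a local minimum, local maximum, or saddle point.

saddle point

The Hessian of F is constant: H = [[2, 2], [2, -6]].
det(H) = 2·(-6) − 2² = -16.
Since det(H) < 0, H is indefinite and the critical point is a saddle point.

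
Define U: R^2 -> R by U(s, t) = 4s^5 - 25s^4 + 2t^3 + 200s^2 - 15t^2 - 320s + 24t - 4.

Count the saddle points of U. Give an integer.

4

U separates as a function of s plus a function of t, so ∇U=0 decouples.
∂U/∂s = 20(s - 4)(s - 2)(s - 1)(s + 2) = 0 at s ∈ {-2, 1, 2, 4}; ∂U/∂t = 6(t - 4)(t - 1) = 0 at t ∈ {1, 4}.
The Hessian is diagonal: diag(U_ss, U_tt). Second derivatives: U_ss(-2)=-1440, U_ss(1)=180, U_ss(2)=-160, U_ss(4)=720; U_tt(1)=-18, U_tt(4)=18.
Saddle points occur where the two diagonal entries have opposite signs: (-2, 4), (1, 1), (2, 4), (4, 1). Count: 4.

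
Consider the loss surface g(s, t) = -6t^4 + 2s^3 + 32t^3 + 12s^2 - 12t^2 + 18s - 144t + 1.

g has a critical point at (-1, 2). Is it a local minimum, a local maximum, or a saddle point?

local minimum

The mixed partial ∂²g/∂s∂t is 0, so the Hessian at any point is diag(g_ss, g_tt) = diag(12(s + 2), 24(-3t^2 + 8t - 1)).
At (-1, 2): H = diag(12, 72).
Both eigenvalues are positive, so H is positive definite: a local minimum.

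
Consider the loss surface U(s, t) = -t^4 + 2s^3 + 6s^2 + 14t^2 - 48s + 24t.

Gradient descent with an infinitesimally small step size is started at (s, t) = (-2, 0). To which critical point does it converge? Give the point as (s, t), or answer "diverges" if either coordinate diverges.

(2, -1)

U is separable, so gradient descent decouples: s follows -∂U/∂s, t follows -∂U/∂t.
∂U/∂s = 6(s - 2)(s + 4); at s=-2 this is -48, so s increases.
∂U/∂t = -4(t - 3)(t + 1)(t + 2); at t=0 this is 24, so t decreases.
s converges to its nearest critical value 2 (a local min of the s-part); t converges to -1. The iterate converges to (2, -1).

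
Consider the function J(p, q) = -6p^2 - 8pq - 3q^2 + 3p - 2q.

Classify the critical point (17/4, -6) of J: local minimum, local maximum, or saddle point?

The Hessian of J is constant: H = [[-12, -8], [-8, -6]].
det(H) = (-12)·(-6) − (-8)² = 8.
det(H) > 0 and tr(H) = -18 < 0, so H is negative definite and the point is a local maximum.

local maximum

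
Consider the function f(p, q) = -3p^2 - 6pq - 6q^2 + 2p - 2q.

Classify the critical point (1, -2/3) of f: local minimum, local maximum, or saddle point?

local maximum

The Hessian of f is constant: H = [[-6, -6], [-6, -12]].
det(H) = (-6)·(-12) − (-6)² = 36.
det(H) > 0 and tr(H) = -18 < 0, so H is negative definite and the point is a local maximum.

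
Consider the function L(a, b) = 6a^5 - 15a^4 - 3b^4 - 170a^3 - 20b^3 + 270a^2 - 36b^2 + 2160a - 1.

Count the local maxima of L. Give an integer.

L separates as a function of a plus a function of b, so ∇L=0 decouples.
∂L/∂a = 30(a - 4)(a - 3)(a + 2)(a + 3) = 0 at a ∈ {-3, -2, 3, 4}; ∂L/∂b = -12b(b + 2)(b + 3) = 0 at b ∈ {-3, -2, 0}.
The Hessian is diagonal: diag(L_aa, L_bb). Second derivatives: L_aa(-3)=-1260, L_aa(-2)=900, L_aa(3)=-900, L_aa(4)=1260; L_bb(-3)=-36, L_bb(-2)=24, L_bb(0)=-72.
Local maxima occur where both diagonal entries negative: (-3, -3), (-3, 0), (3, -3), (3, 0). Count: 4.

4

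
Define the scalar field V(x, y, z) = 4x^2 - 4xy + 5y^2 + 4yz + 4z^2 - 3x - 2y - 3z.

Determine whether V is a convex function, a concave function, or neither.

convex

V is quadratic, so its Hessian is the constant matrix H = [[8, -4, 0], [-4, 10, 4], [0, 4, 8]].
Leading principal minors: 8, 64, 384.
All positive ⇒ H ≻ 0 ⇒ convex.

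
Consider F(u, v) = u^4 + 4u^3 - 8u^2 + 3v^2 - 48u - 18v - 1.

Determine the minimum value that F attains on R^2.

F(u,v) separates as P(u) + Q(v) − 1, so its minimum is min P + min Q − 1.
P'(u) = 4(u - 2)(u + 2)(u + 3) vanishes at u ∈ {-3, -2, 2}; Q'(v) = 6v - 18 vanishes at v ∈ {3}.
Local minima of P (where P''>0): P(-3)=45, P(2)=-80. Local minima of Q: Q(3)=-27.
So the global minimum of F is P(2) + Q(3) − 1 = -80 − 27 − 1 = -108, attained at (2, 3).

-108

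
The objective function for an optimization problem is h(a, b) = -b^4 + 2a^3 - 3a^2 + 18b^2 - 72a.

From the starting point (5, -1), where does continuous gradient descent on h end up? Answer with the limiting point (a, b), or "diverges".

(4, 0)

h is separable, so gradient descent decouples: a follows -∂h/∂a, b follows -∂h/∂b.
∂h/∂a = 6(a - 4)(a + 3); at a=5 this is 48, so a decreases.
∂h/∂b = -4b(b - 3)(b + 3); at b=-1 this is -32, so b increases.
a converges to its nearest critical value 4 (a local min of the a-part); b converges to 0. The iterate converges to (4, 0).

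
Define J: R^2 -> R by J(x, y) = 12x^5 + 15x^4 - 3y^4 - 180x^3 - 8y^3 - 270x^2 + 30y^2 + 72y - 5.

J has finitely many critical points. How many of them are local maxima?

4

J separates as a function of x plus a function of y, so ∇J=0 decouples.
∂J/∂x = 60x(x - 3)(x + 1)(x + 3) = 0 at x ∈ {-3, -1, 0, 3}; ∂J/∂y = -12(y - 2)(y + 1)(y + 3) = 0 at y ∈ {-3, -1, 2}.
The Hessian is diagonal: diag(J_xx, J_yy). Second derivatives: J_xx(-3)=-2160, J_xx(-1)=480, J_xx(0)=-540, J_xx(3)=4320; J_yy(-3)=-120, J_yy(-1)=72, J_yy(2)=-180.
Local maxima occur where both diagonal entries negative: (-3, -3), (-3, 2), (0, -3), (0, 2). Count: 4.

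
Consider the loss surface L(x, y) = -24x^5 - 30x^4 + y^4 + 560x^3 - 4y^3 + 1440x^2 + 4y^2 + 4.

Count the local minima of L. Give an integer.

4

L separates as a function of x plus a function of y, so ∇L=0 decouples.
∂L/∂x = -120x(x - 4)(x + 2)(x + 3) = 0 at x ∈ {-3, -2, 0, 4}; ∂L/∂y = 4y(y - 2)(y - 1) = 0 at y ∈ {0, 1, 2}.
The Hessian is diagonal: diag(L_xx, L_yy). Second derivatives: L_xx(-3)=2520, L_xx(-2)=-1440, L_xx(0)=2880, L_xx(4)=-20160; L_yy(0)=8, L_yy(1)=-4, L_yy(2)=8.
Local minima occur where both diagonal entries positive: (-3, 0), (-3, 2), (0, 0), (0, 2). Count: 4.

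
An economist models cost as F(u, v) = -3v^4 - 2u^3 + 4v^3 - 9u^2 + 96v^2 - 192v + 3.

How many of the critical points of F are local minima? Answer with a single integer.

1

F separates as a function of u plus a function of v, so ∇F=0 decouples.
∂F/∂u = -6u(u + 3) = 0 at u ∈ {-3, 0}; ∂F/∂v = -12(v - 4)(v - 1)(v + 4) = 0 at v ∈ {-4, 1, 4}.
The Hessian is diagonal: diag(F_uu, F_vv). Second derivatives: F_uu(-3)=18, F_uu(0)=-18; F_vv(-4)=-480, F_vv(1)=180, F_vv(4)=-288.
Local minima occur where both diagonal entries positive: (-3, 1). Count: 1.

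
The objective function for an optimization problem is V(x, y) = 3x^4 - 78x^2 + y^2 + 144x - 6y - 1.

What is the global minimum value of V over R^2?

-1066

V(x,y) separates as P(x) + Q(y) − 1, so its minimum is min P + min Q − 1.
P'(x) = 12(x - 3)(x - 1)(x + 4) vanishes at x ∈ {-4, 1, 3}; Q'(y) = 2y - 6 vanishes at y ∈ {3}.
Local minima of P (where P''>0): P(-4)=-1056, P(3)=-27. Local minima of Q: Q(3)=-9.
So the global minimum of V is P(-4) + Q(3) − 1 = -1056 − 9 − 1 = -1066, attained at (-4, 3).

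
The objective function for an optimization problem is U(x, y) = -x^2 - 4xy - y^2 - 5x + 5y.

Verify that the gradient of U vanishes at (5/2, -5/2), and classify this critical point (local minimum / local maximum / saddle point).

∇U = (-2x - 4y - 5, -4x - 2y + 5); substituting (5/2, -5/2) gives ∇U = (0, 0), so (5/2, -5/2) is indeed a critical point.
The Hessian of U is constant: H = [[-2, -4], [-4, -2]].
det(H) = (-2)·(-2) − (-4)² = -12.
Since det(H) < 0, H is indefinite and the critical point is a saddle point.

saddle point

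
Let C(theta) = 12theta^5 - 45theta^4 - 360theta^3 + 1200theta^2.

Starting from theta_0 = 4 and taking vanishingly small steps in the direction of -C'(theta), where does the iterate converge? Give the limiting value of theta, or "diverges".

5

C'(theta) = 60theta(theta - 5)(theta - 2)(theta + 4), so C'(4) = -3840.
Gradient descent moves in the -C' direction, i.e. theta is increasing.
The nearest critical point in that direction is theta = 5, where C'' = 8100 > 0 (a local minimum). The iterate converges there.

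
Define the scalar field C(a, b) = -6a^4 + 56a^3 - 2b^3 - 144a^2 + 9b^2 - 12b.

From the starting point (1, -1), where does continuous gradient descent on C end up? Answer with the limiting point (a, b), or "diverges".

(3, 1)

C is separable, so gradient descent decouples: a follows -∂C/∂a, b follows -∂C/∂b.
∂C/∂a = -24a(a - 4)(a - 3); at a=1 this is -144, so a increases.
∂C/∂b = -6(b - 2)(b - 1); at b=-1 this is -36, so b increases.
a converges to its nearest critical value 3 (a local min of the a-part); b converges to 1. The iterate converges to (3, 1).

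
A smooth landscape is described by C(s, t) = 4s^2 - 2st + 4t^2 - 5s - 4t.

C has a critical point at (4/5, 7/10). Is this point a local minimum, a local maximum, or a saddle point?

The Hessian of C is constant: H = [[8, -2], [-2, 8]].
det(H) = 8·8 − (-2)² = 60.
det(H) > 0 and tr(H) = 16 > 0, so H is positive definite and the point is a local minimum.

local minimum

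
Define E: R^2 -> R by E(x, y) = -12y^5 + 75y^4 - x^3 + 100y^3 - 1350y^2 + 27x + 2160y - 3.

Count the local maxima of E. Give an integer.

2

E separates as a function of x plus a function of y, so ∇E=0 decouples.
∂E/∂x = -3(x - 3)(x + 3) = 0 at x ∈ {-3, 3}; ∂E/∂y = -60(y - 4)(y - 3)(y - 1)(y + 3) = 0 at y ∈ {-3, 1, 3, 4}.
The Hessian is diagonal: diag(E_xx, E_yy). Second derivatives: E_xx(-3)=18, E_xx(3)=-18; E_yy(-3)=10080, E_yy(1)=-1440, E_yy(3)=720, E_yy(4)=-1260.
Local maxima occur where both diagonal entries negative: (3, 1), (3, 4). Count: 2.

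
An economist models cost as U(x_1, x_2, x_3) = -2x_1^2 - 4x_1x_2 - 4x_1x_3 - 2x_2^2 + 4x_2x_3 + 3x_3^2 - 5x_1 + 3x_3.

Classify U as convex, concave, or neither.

neither

U is quadratic, so its Hessian is the constant matrix H = [[-4, -4, -4], [-4, -4, 4], [-4, 4, 6]].
Leading principal minors: -4, 0, 256.
Neither pattern holds ⇒ H is indefinite ⇒ neither convex nor concave.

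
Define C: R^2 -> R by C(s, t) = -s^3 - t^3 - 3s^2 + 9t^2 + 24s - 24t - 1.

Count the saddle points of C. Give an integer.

2

C separates as a function of s plus a function of t, so ∇C=0 decouples.
∂C/∂s = -3(s - 2)(s + 4) = 0 at s ∈ {-4, 2}; ∂C/∂t = -3(t - 4)(t - 2) = 0 at t ∈ {2, 4}.
The Hessian is diagonal: diag(C_ss, C_tt). Second derivatives: C_ss(-4)=18, C_ss(2)=-18; C_tt(2)=6, C_tt(4)=-6.
Saddle points occur where the two diagonal entries have opposite signs: (-4, 4), (2, 2). Count: 2.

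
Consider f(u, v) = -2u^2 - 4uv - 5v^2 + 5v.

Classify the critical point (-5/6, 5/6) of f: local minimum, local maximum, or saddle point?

The Hessian of f is constant: H = [[-4, -4], [-4, -10]].
det(H) = (-4)·(-10) − (-4)² = 24.
det(H) > 0 and tr(H) = -14 < 0, so H is negative definite and the point is a local maximum.

local maximum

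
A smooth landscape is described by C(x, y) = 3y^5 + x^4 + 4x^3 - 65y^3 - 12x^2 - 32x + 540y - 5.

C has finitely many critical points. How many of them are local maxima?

2

C separates as a function of x plus a function of y, so ∇C=0 decouples.
∂C/∂x = 4(x - 2)(x + 1)(x + 4) = 0 at x ∈ {-4, -1, 2}; ∂C/∂y = 15(y - 3)(y - 2)(y + 2)(y + 3) = 0 at y ∈ {-3, -2, 2, 3}.
The Hessian is diagonal: diag(C_xx, C_yy). Second derivatives: C_xx(-4)=72, C_xx(-1)=-36, C_xx(2)=72; C_yy(-3)=-450, C_yy(-2)=300, C_yy(2)=-300, C_yy(3)=450.
Local maxima occur where both diagonal entries negative: (-1, -3), (-1, 2). Count: 2.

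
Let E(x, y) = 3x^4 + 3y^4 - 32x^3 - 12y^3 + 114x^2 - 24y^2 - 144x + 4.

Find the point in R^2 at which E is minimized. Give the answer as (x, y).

(1, 4)

E(x,y) separates as P(x) + Q(y) + 4, so its minimum is min P + min Q + 4.
P'(x) = 12(x - 4)(x - 3)(x - 1) vanishes at x ∈ {1, 3, 4}; Q'(y) = 12y(y - 4)(y + 1) vanishes at y ∈ {-1, 0, 4}.
Local minima of P (where P''>0): P(1)=-59, P(4)=-32. Local minima of Q: Q(-1)=-9, Q(4)=-384.
So the global minimum of E is P(1) + Q(4) + 4 = -59 − 384 + 4 = -439, attained at (1, 4).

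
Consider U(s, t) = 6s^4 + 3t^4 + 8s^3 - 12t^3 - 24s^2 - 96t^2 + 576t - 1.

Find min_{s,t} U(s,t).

-2369

U(s,t) separates as P(s) + Q(t) − 1, so its minimum is min P + min Q − 1.
P'(s) = 24s(s - 1)(s + 2) vanishes at s ∈ {-2, 0, 1}; Q'(t) = 12(t - 4)(t - 3)(t + 4) vanishes at t ∈ {-4, 3, 4}.
Local minima of P (where P''>0): P(-2)=-64, P(1)=-10. Local minima of Q: Q(-4)=-2304, Q(4)=768.
So the global minimum of U is P(-2) + Q(-4) − 1 = -64 − 2304 − 1 = -2369, attained at (-2, -4).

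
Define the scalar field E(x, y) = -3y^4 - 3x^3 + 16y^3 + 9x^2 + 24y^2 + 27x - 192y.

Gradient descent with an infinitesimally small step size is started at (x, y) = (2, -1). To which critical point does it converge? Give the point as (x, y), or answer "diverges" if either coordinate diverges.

(-1, 2)

E is separable, so gradient descent decouples: x follows -∂E/∂x, y follows -∂E/∂y.
∂E/∂x = -9(x - 3)(x + 1); at x=2 this is 27, so x decreases.
∂E/∂y = -12(y - 4)(y - 2)(y + 2); at y=-1 this is -180, so y increases.
x converges to its nearest critical value -1 (a local min of the x-part); y converges to 2. The iterate converges to (-1, 2).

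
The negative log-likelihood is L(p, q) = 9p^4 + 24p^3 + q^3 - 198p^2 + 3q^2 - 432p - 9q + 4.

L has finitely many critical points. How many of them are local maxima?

L separates as a function of p plus a function of q, so ∇L=0 decouples.
∂L/∂p = 36(p - 3)(p + 1)(p + 4) = 0 at p ∈ {-4, -1, 3}; ∂L/∂q = 3(q - 1)(q + 3) = 0 at q ∈ {-3, 1}.
The Hessian is diagonal: diag(L_pp, L_qq). Second derivatives: L_pp(-4)=756, L_pp(-1)=-432, L_pp(3)=1008; L_qq(-3)=-12, L_qq(1)=12.
Local maxima occur where both diagonal entries negative: (-1, -3). Count: 1.

1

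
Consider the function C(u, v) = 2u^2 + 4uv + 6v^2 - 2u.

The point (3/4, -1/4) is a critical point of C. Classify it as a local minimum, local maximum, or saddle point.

local minimum

The Hessian of C is constant: H = [[4, 4], [4, 12]].
det(H) = 4·12 − 4² = 32.
det(H) > 0 and tr(H) = 16 > 0, so H is positive definite and the point is a local minimum.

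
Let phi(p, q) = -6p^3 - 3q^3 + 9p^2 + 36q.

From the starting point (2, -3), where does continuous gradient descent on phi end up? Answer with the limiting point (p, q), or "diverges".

phi is separable, so gradient descent decouples: p follows -∂phi/∂p, q follows -∂phi/∂q.
∂phi/∂p = -18p(p - 1); at p=2 this is -36, so p increases.
∂phi/∂q = -9(q - 2)(q + 2); at q=-3 this is -45, so q increases.
The p-coordinate has no critical point in that direction and runs off to infinity.

diverges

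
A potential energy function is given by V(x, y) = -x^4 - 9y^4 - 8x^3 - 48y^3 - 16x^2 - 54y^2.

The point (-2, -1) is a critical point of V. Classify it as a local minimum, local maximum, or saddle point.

The mixed partial ∂²V/∂x∂y is 0, so the Hessian at any point is diag(V_xx, V_yy) = diag(-4(3x^2 + 12x + 8), -36(3y^2 + 8y + 3)).
At (-2, -1): H = diag(16, 72).
Both eigenvalues are positive, so H is positive definite: a local minimum.

local minimum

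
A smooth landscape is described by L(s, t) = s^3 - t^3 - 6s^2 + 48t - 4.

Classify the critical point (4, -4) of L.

The mixed partial ∂²L/∂s∂t is 0, so the Hessian at any point is diag(L_ss, L_tt) = diag(6(s - 2), -6t).
At (4, -4): H = diag(12, 24).
Both eigenvalues are positive, so H is positive definite: a local minimum.

local minimum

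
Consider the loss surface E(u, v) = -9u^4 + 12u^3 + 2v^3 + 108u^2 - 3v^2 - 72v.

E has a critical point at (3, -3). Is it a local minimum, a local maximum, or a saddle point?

The mixed partial ∂²E/∂u∂v is 0, so the Hessian at any point is diag(E_uu, E_vv) = diag(36(-3u^2 + 2u + 6), 6(2v - 1)).
At (3, -3): H = diag(-540, -42).
Both eigenvalues are negative, so H is negative definite: a local maximum.

local maximum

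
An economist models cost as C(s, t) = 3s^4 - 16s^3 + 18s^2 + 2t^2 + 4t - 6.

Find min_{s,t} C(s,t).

C(s,t) separates as P(s) + Q(t) − 6, so its minimum is min P + min Q − 6.
P'(s) = 12s(s - 3)(s - 1) vanishes at s ∈ {0, 1, 3}; Q'(t) = 4(t + 1) vanishes at t ∈ {-1}.
Local minima of P (where P''>0): P(0)=0, P(3)=-27. Local minima of Q: Q(-1)=-2.
So the global minimum of C is P(3) + Q(-1) − 6 = -27 − 2 − 6 = -35, attained at (3, -1).

-35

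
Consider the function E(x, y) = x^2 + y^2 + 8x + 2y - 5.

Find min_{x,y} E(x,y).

-22

E(x,y) separates as P(x) + Q(y) − 5, so its minimum is min P + min Q − 5.
P'(x) = 2x + 8 vanishes at x ∈ {-4}; Q'(y) = 2y + 2 vanishes at y ∈ {-1}.
Local minima of P (where P''>0): P(-4)=-16. Local minima of Q: Q(-1)=-1.
So the global minimum of E is P(-4) + Q(-1) − 5 = -16 − 1 − 5 = -22, attained at (-4, -1).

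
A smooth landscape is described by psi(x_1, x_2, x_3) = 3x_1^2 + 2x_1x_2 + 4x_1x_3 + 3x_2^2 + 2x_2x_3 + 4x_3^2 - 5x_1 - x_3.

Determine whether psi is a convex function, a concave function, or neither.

psi is quadratic, so its Hessian is the constant matrix H = [[6, 2, 4], [2, 6, 2], [4, 2, 8]].
Leading principal minors: 6, 32, 168.
All positive ⇒ H ≻ 0 ⇒ convex.

convex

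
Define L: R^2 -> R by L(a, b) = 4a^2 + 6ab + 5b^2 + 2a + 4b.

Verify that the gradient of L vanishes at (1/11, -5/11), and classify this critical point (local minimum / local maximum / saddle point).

∇L = (8a + 6b + 2, 6a + 10b + 4); substituting (1/11, -5/11) gives ∇L = (0, 0), so (1/11, -5/11) is indeed a critical point.
The Hessian of L is constant: H = [[8, 6], [6, 10]].
det(H) = 8·10 − 6² = 44.
det(H) > 0 and tr(H) = 18 > 0, so H is positive definite and the point is a local minimum.

local minimum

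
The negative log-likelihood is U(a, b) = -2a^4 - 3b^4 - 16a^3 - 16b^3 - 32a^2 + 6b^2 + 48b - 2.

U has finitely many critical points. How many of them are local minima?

U separates as a function of a plus a function of b, so ∇U=0 decouples.
∂U/∂a = -8a(a + 2)(a + 4) = 0 at a ∈ {-4, -2, 0}; ∂U/∂b = -12(b - 1)(b + 1)(b + 4) = 0 at b ∈ {-4, -1, 1}.
The Hessian is diagonal: diag(U_aa, U_bb). Second derivatives: U_aa(-4)=-64, U_aa(-2)=32, U_aa(0)=-64; U_bb(-4)=-180, U_bb(-1)=72, U_bb(1)=-120.
Local minima occur where both diagonal entries positive: (-2, -1). Count: 1.

1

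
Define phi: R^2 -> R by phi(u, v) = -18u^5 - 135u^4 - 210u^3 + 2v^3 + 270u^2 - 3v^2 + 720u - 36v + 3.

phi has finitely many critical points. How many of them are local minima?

phi separates as a function of u plus a function of v, so ∇phi=0 decouples.
∂phi/∂u = -90(u - 1)(u + 1)(u + 2)(u + 4) = 0 at u ∈ {-4, -2, -1, 1}; ∂phi/∂v = 6(v - 3)(v + 2) = 0 at v ∈ {-2, 3}.
The Hessian is diagonal: diag(phi_uu, phi_vv). Second derivatives: phi_uu(-4)=2700, phi_uu(-2)=-540, phi_uu(-1)=540, phi_uu(1)=-2700; phi_vv(-2)=-30, phi_vv(3)=30.
Local minima occur where both diagonal entries positive: (-4, 3), (-1, 3). Count: 2.

2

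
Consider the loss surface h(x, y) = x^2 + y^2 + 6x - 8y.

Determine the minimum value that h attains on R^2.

-25

h(x,y) separates as P(x) + Q(y), so its minimum is min P + min Q.
P'(x) = 2x + 6 vanishes at x ∈ {-3}; Q'(y) = 2y - 8 vanishes at y ∈ {4}.
Local minima of P (where P''>0): P(-3)=-9. Local minima of Q: Q(4)=-16.
So the global minimum of h is P(-3) + Q(4) = -9 − 16 = -25, attained at (-3, 4).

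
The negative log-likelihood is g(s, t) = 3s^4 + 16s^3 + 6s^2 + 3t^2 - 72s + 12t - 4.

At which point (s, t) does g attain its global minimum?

(1, -2)

g(s,t) separates as P(s) + Q(t) − 4, so its minimum is min P + min Q − 4.
P'(s) = 12(s - 1)(s + 2)(s + 3) vanishes at s ∈ {-3, -2, 1}; Q'(t) = 6(t + 2) vanishes at t ∈ {-2}.
Local minima of P (where P''>0): P(-3)=81, P(1)=-47. Local minima of Q: Q(-2)=-12.
So the global minimum of g is P(1) + Q(-2) − 4 = -47 − 12 − 4 = -63, attained at (1, -2).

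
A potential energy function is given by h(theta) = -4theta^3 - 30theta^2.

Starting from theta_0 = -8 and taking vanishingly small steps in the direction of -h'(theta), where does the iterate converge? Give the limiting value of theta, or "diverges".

h'(theta) = -12theta(theta + 5), so h'(-8) = -288.
Gradient descent moves in the -h' direction, i.e. theta is increasing.
The nearest critical point in that direction is theta = -5, where h'' = 60 > 0 (a local minimum). The iterate converges there.

-5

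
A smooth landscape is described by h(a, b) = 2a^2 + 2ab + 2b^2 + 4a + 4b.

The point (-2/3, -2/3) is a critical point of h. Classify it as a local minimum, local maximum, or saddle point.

local minimum

The Hessian of h is constant: H = [[4, 2], [2, 4]].
det(H) = 4·4 − 2² = 12.
det(H) > 0 and tr(H) = 8 > 0, so H is positive definite and the point is a local minimum.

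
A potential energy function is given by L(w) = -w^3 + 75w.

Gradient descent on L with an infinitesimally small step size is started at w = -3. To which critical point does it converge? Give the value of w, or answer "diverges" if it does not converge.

-5

L'(w) = -3(w - 5)(w + 5), so L'(-3) = 48.
Gradient descent moves in the -L' direction, i.e. w is decreasing.
The nearest critical point in that direction is w = -5, where L'' = 30 > 0 (a local minimum). The iterate converges there.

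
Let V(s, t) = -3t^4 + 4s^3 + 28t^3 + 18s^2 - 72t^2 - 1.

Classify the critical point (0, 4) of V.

The mixed partial ∂²V/∂s∂t is 0, so the Hessian at any point is diag(V_ss, V_tt) = diag(12(2s + 3), 12(-3t^2 + 14t - 12)).
At (0, 4): H = diag(36, -48).
The eigenvalues have opposite signs, so H is indefinite: a saddle point.

saddle point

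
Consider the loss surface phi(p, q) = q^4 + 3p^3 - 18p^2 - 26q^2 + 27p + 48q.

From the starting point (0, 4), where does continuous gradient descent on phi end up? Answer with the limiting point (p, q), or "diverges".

diverges

phi is separable, so gradient descent decouples: p follows -∂phi/∂p, q follows -∂phi/∂q.
∂phi/∂p = 9(p - 3)(p - 1); at p=0 this is 27, so p decreases.
∂phi/∂q = 4(q - 3)(q - 1)(q + 4); at q=4 this is 96, so q decreases.
The p-coordinate has no critical point in that direction and runs off to infinity.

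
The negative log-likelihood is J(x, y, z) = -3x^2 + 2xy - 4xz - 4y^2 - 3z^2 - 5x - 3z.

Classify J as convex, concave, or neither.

J is quadratic, so its Hessian is the constant matrix H = [[-6, 2, -4], [2, -8, 0], [-4, 0, -6]].
Leading principal minors: -6, 44, -136.
Signs alternate −, +, − ⇒ H ≺ 0 ⇒ concave.

concave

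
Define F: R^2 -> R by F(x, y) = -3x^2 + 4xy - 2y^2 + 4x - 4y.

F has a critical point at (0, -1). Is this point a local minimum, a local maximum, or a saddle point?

local maximum

The Hessian of F is constant: H = [[-6, 4], [4, -4]].
det(H) = (-6)·(-4) − 4² = 8.
det(H) > 0 and tr(H) = -10 < 0, so H is negative definite and the point is a local maximum.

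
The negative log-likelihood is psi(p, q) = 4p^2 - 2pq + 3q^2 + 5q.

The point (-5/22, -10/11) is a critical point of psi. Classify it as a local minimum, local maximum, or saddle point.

The Hessian of psi is constant: H = [[8, -2], [-2, 6]].
det(H) = 8·6 − (-2)² = 44.
det(H) > 0 and tr(H) = 14 > 0, so H is positive definite and the point is a local minimum.

local minimum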